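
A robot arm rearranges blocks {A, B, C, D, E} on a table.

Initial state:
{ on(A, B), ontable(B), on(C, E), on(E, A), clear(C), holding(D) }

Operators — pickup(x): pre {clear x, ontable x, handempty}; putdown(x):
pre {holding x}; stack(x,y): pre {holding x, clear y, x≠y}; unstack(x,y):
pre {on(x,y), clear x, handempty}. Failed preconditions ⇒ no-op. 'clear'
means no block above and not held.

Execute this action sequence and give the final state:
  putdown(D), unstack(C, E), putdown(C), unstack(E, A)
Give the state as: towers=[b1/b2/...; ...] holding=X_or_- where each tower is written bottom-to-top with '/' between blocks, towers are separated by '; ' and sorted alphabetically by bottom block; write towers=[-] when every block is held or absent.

towers=[B/A; C; D] holding=E

step 1 (putdown(D)): towers=[B/A/E/C; D] holding=-
step 2 (unstack(C, E)): towers=[B/A/E; D] holding=C
step 3 (putdown(C)): towers=[B/A/E; C; D] holding=-
step 4 (unstack(E, A)): towers=[B/A; C; D] holding=E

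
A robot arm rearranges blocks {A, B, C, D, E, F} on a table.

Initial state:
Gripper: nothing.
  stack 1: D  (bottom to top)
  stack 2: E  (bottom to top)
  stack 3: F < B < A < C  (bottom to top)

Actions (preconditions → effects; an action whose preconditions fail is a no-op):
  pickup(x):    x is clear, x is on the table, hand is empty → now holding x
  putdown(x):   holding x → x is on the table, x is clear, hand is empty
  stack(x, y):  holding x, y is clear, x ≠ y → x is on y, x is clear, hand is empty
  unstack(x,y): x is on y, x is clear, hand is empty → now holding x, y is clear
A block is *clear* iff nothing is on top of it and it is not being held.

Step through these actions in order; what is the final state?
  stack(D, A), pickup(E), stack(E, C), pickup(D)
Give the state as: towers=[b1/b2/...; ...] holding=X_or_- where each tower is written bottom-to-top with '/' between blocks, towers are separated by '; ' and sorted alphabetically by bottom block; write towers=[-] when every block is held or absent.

towers=[F/B/A/C/E] holding=D

step 1 (stack(D, A)) [no-op]: towers=[D; E; F/B/A/C] holding=-
step 2 (pickup(E)): towers=[D; F/B/A/C] holding=E
step 3 (stack(E, C)): towers=[D; F/B/A/C/E] holding=-
step 4 (pickup(D)): towers=[F/B/A/C/E] holding=D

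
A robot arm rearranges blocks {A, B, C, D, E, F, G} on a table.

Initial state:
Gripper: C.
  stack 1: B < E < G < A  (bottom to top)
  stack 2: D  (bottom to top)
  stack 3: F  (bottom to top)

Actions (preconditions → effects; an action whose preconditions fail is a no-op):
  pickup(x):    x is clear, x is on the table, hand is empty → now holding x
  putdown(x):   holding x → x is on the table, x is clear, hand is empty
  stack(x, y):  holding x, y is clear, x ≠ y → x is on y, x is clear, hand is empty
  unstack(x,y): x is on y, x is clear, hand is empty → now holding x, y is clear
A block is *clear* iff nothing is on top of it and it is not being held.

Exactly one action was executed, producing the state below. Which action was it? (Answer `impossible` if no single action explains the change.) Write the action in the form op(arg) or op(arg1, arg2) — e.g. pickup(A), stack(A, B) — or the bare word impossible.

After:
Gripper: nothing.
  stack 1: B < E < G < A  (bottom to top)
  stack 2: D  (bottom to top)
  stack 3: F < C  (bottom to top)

target: towers=[B/E/G/A; D; F/C] holding=-
        putdown(C) → towers=[B/E/G/A; C; D; F] holding=-
       stack(C, F) → towers=[B/E/G/A; D; F/C] holding=-  ← match
       stack(C, D) → towers=[B/E/G/A; D/C; F] holding=-
       stack(C, A) → towers=[B/E/G/A/C; D; F] holding=-

stack(C, F)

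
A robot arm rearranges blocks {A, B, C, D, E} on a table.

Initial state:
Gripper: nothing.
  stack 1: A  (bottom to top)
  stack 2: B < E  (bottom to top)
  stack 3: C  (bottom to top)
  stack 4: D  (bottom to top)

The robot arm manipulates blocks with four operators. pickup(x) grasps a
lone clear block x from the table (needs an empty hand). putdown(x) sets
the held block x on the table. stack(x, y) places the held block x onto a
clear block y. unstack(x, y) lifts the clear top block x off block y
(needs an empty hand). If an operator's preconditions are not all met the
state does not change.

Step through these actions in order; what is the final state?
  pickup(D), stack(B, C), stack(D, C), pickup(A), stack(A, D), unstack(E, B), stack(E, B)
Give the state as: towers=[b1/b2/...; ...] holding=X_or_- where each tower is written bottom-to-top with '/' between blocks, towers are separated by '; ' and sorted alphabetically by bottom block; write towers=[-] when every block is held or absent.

step 1 (pickup(D)): towers=[A; B/E; C] holding=D
step 2 (stack(B, C)) [no-op]: towers=[A; B/E; C] holding=D
step 3 (stack(D, C)): towers=[A; B/E; C/D] holding=-
step 4 (pickup(A)): towers=[B/E; C/D] holding=A
step 5 (stack(A, D)): towers=[B/E; C/D/A] holding=-
step 6 (unstack(E, B)): towers=[B; C/D/A] holding=E
step 7 (stack(E, B)): towers=[B/E; C/D/A] holding=-

towers=[B/E; C/D/A] holding=-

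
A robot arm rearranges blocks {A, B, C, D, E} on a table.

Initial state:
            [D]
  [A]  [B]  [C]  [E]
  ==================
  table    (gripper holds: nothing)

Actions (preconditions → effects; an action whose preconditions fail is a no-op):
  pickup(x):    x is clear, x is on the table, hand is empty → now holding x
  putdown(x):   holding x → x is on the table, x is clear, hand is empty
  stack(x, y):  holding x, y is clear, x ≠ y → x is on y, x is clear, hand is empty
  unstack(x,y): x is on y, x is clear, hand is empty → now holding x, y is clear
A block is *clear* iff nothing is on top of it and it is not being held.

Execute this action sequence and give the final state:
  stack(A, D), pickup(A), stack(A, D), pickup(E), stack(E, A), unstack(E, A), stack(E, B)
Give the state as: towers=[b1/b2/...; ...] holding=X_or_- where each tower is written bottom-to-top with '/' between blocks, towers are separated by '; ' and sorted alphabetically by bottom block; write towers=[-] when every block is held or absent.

towers=[B/E; C/D/A] holding=-

step 1 (stack(A, D)) [no-op]: towers=[A; B; C/D; E] holding=-
step 2 (pickup(A)): towers=[B; C/D; E] holding=A
step 3 (stack(A, D)): towers=[B; C/D/A; E] holding=-
step 4 (pickup(E)): towers=[B; C/D/A] holding=E
step 5 (stack(E, A)): towers=[B; C/D/A/E] holding=-
step 6 (unstack(E, A)): towers=[B; C/D/A] holding=E
step 7 (stack(E, B)): towers=[B/E; C/D/A] holding=-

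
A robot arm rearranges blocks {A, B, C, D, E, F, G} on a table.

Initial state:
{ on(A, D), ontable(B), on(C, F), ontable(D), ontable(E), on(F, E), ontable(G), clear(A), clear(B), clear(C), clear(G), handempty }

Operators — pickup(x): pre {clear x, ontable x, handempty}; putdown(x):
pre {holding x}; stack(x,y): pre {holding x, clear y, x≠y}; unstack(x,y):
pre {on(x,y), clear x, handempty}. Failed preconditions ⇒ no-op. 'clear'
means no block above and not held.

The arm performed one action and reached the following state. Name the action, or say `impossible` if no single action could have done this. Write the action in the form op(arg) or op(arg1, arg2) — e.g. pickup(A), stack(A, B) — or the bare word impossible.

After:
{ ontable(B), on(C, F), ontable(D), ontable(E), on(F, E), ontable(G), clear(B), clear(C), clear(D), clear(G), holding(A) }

unstack(A, D)

target: towers=[B; D; E/F/C; G] holding=A
         pickup(B) → towers=[D/A; E/F/C; G] holding=B
         pickup(G) → towers=[B; D/A; E/F/C] holding=G
     unstack(A, D) → towers=[B; D; E/F/C; G] holding=A  ← match
     unstack(C, F) → towers=[B; D/A; E/F; G] holding=C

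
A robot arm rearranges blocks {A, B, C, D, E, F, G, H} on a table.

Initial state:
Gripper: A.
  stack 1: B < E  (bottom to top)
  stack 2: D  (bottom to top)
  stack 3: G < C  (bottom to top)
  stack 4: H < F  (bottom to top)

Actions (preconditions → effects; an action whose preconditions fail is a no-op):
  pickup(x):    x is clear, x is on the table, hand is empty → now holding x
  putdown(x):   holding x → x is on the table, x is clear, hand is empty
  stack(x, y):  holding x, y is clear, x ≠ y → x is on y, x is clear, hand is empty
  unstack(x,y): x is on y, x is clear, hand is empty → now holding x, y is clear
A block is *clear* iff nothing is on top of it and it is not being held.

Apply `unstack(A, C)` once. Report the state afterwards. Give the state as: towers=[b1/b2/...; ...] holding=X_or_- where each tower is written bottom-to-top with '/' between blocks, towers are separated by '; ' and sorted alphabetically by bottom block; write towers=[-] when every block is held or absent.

towers=[B/E; D; G/C; H/F] holding=A

before: towers=[B/E; D; G/C; H/F] holding=A
pre[unstack(A, C)]: on(A,C) ✗, clear(A) ✗, handempty ✗
on(A,C), clear(A), handempty unmet → unstack(A, C) is a no-op
after:  towers=[B/E; D; G/C; H/F] holding=A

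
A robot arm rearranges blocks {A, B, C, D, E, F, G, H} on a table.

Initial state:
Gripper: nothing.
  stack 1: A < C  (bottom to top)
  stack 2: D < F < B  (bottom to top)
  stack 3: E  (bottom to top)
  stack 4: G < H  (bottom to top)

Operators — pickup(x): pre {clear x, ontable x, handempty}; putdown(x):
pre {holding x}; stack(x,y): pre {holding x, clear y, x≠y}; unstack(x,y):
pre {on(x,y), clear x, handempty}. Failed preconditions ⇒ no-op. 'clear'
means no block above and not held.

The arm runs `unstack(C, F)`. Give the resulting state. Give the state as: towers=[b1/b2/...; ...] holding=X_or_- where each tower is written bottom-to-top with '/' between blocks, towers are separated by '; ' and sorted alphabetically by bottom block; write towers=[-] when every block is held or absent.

towers=[A/C; D/F/B; E; G/H] holding=-

before: towers=[A/C; D/F/B; E; G/H] holding=-
pre[unstack(C, F)]: on(C,F) ✗, clear(C) ✓, handempty ✓
on(C,F) unmet → unstack(C, F) is a no-op
after:  towers=[A/C; D/F/B; E; G/H] holding=-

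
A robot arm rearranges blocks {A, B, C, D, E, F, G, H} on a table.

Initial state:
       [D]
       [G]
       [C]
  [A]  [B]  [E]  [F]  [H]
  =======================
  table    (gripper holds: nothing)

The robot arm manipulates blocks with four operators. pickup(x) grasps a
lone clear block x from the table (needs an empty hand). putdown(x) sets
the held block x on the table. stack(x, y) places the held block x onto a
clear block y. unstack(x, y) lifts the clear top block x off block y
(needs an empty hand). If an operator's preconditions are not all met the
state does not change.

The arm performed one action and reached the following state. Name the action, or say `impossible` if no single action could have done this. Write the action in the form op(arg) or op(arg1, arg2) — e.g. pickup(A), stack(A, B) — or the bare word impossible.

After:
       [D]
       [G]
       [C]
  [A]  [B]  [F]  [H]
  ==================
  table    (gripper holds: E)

target: towers=[A; B/C/G/D; F; H] holding=E
         pickup(A) → towers=[B/C/G/D; E; F; H] holding=A
         pickup(E) → towers=[A; B/C/G/D; F; H] holding=E  ← match
         pickup(H) → towers=[A; B/C/G/D; E; F] holding=H
         pickup(F) → towers=[A; B/C/G/D; E; H] holding=F
     unstack(D, G) → towers=[A; B/C/G; E; F; H] holding=D

pickup(E)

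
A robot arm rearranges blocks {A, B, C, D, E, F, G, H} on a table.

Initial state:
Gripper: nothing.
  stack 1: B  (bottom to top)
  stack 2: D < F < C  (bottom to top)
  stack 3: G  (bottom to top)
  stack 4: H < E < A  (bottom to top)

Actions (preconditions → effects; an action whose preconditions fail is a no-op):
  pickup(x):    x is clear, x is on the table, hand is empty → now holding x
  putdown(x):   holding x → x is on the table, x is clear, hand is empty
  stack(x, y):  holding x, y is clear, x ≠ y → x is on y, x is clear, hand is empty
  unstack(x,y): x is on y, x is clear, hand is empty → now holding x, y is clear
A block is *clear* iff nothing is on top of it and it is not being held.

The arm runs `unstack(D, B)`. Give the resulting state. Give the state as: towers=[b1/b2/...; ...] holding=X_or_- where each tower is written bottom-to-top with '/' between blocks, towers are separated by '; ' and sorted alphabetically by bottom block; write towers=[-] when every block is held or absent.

before: towers=[B; D/F/C; G; H/E/A] holding=-
pre[unstack(D, B)]: on(D,B) fail, clear(D) fail, handempty ok
on(D,B), clear(D) unmet → unstack(D, B) is a no-op
after:  towers=[B; D/F/C; G; H/E/A] holding=-

towers=[B; D/F/C; G; H/E/A] holding=-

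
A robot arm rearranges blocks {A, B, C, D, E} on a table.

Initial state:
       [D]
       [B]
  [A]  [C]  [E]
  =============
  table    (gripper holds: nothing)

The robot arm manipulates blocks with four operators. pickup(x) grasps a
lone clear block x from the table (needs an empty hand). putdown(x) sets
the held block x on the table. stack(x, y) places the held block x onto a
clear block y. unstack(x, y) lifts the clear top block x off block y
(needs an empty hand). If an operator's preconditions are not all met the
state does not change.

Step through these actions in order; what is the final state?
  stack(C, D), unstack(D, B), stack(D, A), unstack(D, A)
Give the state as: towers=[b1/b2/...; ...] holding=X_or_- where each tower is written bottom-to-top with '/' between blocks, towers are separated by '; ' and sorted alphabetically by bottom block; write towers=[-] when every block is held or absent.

towers=[A; C/B; E] holding=D

step 1 (stack(C, D)) [no-op]: towers=[A; C/B/D; E] holding=-
step 2 (unstack(D, B)): towers=[A; C/B; E] holding=D
step 3 (stack(D, A)): towers=[A/D; C/B; E] holding=-
step 4 (unstack(D, A)): towers=[A; C/B; E] holding=D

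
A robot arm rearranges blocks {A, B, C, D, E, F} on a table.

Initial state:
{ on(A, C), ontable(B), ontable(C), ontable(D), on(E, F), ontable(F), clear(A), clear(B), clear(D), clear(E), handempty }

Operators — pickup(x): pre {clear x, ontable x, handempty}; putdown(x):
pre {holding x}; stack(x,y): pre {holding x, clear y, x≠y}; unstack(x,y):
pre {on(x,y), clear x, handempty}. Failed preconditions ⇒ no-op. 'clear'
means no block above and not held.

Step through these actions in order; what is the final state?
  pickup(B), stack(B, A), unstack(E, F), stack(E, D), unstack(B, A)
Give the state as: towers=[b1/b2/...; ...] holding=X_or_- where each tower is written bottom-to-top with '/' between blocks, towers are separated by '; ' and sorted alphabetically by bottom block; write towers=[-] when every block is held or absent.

towers=[C/A; D/E; F] holding=B

step 1 (pickup(B)): towers=[C/A; D; F/E] holding=B
step 2 (stack(B, A)): towers=[C/A/B; D; F/E] holding=-
step 3 (unstack(E, F)): towers=[C/A/B; D; F] holding=E
step 4 (stack(E, D)): towers=[C/A/B; D/E; F] holding=-
step 5 (unstack(B, A)): towers=[C/A; D/E; F] holding=B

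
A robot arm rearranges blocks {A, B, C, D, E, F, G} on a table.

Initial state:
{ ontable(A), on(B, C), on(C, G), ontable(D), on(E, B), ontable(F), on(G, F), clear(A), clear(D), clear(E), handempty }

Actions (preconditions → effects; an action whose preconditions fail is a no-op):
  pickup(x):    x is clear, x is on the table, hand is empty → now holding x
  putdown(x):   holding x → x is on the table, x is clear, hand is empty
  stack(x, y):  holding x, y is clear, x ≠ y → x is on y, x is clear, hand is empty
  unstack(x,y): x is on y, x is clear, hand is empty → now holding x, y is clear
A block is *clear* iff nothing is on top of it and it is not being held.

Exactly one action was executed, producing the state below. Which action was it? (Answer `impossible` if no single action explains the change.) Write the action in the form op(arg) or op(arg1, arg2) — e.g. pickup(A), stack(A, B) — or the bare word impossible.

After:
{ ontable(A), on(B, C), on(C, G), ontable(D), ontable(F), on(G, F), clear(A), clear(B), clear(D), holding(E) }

unstack(E, B)

target: towers=[A; D; F/G/C/B] holding=E
         pickup(D) → towers=[A; F/G/C/B/E] holding=D
         pickup(A) → towers=[D; F/G/C/B/E] holding=A
     unstack(E, B) → towers=[A; D; F/G/C/B] holding=E  ← match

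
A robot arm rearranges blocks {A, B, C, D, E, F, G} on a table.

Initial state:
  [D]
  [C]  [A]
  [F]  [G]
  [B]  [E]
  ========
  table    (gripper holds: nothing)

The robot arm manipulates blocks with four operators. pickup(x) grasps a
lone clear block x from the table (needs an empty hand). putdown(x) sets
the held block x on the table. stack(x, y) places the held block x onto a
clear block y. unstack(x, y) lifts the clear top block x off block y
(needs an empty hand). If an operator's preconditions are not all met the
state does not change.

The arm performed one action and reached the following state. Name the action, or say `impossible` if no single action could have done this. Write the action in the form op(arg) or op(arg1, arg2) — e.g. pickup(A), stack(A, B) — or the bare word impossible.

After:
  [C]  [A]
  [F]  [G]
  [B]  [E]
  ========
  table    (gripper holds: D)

unstack(D, C)

target: towers=[B/F/C; E/G/A] holding=D
     unstack(D, C) → towers=[B/F/C; E/G/A] holding=D  ← match
     unstack(A, G) → towers=[B/F/C/D; E/G] holding=A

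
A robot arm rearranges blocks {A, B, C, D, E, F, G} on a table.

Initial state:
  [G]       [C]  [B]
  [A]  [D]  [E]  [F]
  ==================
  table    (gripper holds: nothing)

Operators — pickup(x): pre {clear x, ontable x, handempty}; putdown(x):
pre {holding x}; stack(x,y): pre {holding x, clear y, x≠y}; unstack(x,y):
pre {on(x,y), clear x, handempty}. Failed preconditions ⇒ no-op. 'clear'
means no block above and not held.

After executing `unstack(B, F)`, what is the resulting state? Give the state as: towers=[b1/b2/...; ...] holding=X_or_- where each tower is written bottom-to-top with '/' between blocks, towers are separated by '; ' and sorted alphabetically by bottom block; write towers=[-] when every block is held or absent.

before: towers=[A/G; D; E/C; F/B] holding=-
pre[unstack(B, F)]: on(B,F) yes, clear(B) yes, handempty yes
all met → apply unstack(B, F)
after:  towers=[A/G; D; E/C; F] holding=B

towers=[A/G; D; E/C; F] holding=B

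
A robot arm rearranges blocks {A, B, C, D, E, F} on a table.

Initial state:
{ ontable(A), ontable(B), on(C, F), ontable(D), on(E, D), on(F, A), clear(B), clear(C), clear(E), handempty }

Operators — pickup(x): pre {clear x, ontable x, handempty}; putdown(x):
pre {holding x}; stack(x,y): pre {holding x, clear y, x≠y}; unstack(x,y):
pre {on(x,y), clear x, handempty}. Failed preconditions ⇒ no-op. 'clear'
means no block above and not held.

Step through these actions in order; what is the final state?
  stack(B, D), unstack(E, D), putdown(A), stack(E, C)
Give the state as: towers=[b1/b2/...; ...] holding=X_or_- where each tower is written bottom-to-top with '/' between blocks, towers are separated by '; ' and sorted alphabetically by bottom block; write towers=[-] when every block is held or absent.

towers=[A/F/C/E; B; D] holding=-

step 1 (stack(B, D)) [no-op]: towers=[A/F/C; B; D/E] holding=-
step 2 (unstack(E, D)): towers=[A/F/C; B; D] holding=E
step 3 (putdown(A)) [no-op]: towers=[A/F/C; B; D] holding=E
step 4 (stack(E, C)): towers=[A/F/C/E; B; D] holding=-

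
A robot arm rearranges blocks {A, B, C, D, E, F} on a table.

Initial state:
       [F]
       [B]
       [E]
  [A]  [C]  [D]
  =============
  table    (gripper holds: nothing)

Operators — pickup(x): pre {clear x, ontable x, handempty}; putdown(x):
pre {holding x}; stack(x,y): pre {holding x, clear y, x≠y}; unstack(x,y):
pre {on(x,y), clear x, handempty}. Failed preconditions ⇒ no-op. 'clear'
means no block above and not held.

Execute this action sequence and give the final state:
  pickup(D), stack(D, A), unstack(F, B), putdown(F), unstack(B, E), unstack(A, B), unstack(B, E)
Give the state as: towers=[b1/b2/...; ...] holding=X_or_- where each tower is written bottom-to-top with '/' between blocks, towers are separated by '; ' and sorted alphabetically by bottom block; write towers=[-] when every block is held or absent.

towers=[A/D; C/E; F] holding=B

step 1 (pickup(D)): towers=[A; C/E/B/F] holding=D
step 2 (stack(D, A)): towers=[A/D; C/E/B/F] holding=-
step 3 (unstack(F, B)): towers=[A/D; C/E/B] holding=F
step 4 (putdown(F)): towers=[A/D; C/E/B; F] holding=-
step 5 (unstack(B, E)): towers=[A/D; C/E; F] holding=B
step 6 (unstack(A, B)) [no-op]: towers=[A/D; C/E; F] holding=B
step 7 (unstack(B, E)) [no-op]: towers=[A/D; C/E; F] holding=B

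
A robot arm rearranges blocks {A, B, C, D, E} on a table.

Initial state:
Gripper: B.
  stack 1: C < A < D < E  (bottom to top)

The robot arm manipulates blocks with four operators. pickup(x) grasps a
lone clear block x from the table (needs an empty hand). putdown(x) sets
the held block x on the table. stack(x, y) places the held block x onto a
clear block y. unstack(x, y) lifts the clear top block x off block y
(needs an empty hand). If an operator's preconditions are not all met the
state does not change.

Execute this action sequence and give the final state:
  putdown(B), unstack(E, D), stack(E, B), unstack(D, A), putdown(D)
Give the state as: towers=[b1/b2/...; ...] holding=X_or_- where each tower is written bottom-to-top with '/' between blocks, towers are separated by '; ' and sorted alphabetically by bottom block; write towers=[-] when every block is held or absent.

step 1 (putdown(B)): towers=[B; C/A/D/E] holding=-
step 2 (unstack(E, D)): towers=[B; C/A/D] holding=E
step 3 (stack(E, B)): towers=[B/E; C/A/D] holding=-
step 4 (unstack(D, A)): towers=[B/E; C/A] holding=D
step 5 (putdown(D)): towers=[B/E; C/A; D] holding=-

towers=[B/E; C/A; D] holding=-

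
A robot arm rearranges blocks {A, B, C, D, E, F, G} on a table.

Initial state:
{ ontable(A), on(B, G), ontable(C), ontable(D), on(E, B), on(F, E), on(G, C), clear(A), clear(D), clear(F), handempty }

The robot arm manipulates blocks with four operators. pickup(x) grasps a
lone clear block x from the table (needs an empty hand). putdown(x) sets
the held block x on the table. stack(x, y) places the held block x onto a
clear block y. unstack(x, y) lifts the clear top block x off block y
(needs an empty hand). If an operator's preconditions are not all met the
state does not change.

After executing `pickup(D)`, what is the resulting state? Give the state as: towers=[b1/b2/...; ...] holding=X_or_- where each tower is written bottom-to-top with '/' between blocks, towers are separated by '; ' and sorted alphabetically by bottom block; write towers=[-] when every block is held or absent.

towers=[A; C/G/B/E/F] holding=D

before: towers=[A; C/G/B/E/F; D] holding=-
pre[pickup(D)]: clear(D) ok, ontable(D) ok, handempty ok
all met → apply pickup(D)
after:  towers=[A; C/G/B/E/F] holding=D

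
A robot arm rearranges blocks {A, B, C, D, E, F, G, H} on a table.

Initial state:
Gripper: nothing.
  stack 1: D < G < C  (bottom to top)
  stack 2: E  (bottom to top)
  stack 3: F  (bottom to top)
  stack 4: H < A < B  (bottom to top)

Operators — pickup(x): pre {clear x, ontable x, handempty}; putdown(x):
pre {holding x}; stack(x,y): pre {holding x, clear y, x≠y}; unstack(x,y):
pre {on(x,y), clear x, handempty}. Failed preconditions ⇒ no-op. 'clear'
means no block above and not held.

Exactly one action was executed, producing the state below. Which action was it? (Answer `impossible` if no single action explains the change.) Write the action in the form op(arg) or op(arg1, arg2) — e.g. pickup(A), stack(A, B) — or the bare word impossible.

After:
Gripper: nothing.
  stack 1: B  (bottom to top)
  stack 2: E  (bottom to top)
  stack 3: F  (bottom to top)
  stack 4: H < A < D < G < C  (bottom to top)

target: towers=[B; E; F; H/A/D/G/C] holding=-
         pickup(E) → towers=[D/G/C; F; H/A/B] holding=E
     unstack(B, A) → towers=[D/G/C; E; F; H/A] holding=B
         pickup(F) → towers=[D/G/C; E; H/A/B] holding=F
     unstack(C, G) → towers=[D/G; E; F; H/A/B] holding=C
none of the 4 applicable actions match → impossible

impossible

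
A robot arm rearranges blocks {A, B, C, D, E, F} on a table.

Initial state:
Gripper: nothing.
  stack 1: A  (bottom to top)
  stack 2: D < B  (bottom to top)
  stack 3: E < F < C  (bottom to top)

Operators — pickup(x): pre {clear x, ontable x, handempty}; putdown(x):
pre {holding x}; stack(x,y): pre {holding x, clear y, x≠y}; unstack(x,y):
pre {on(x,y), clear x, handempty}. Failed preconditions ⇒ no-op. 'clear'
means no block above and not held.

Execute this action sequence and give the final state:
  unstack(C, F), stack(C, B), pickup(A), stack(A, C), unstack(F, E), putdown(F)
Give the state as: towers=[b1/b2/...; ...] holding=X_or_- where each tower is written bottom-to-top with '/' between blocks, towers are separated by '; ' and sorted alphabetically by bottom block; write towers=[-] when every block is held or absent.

step 1 (unstack(C, F)): towers=[A; D/B; E/F] holding=C
step 2 (stack(C, B)): towers=[A; D/B/C; E/F] holding=-
step 3 (pickup(A)): towers=[D/B/C; E/F] holding=A
step 4 (stack(A, C)): towers=[D/B/C/A; E/F] holding=-
step 5 (unstack(F, E)): towers=[D/B/C/A; E] holding=F
step 6 (putdown(F)): towers=[D/B/C/A; E; F] holding=-

towers=[D/B/C/A; E; F] holding=-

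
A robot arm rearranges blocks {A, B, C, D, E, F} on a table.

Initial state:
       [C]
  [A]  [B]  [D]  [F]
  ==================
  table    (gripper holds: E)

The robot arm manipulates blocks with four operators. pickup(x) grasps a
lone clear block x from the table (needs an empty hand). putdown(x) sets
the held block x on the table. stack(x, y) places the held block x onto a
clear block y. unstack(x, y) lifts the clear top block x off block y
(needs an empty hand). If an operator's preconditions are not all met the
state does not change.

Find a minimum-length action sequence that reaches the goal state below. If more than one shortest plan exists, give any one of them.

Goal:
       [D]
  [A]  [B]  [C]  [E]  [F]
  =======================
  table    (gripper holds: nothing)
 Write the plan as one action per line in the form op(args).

step 1 (putdown(E)): towers=[A; B/C; D; E; F] holding=-
step 2 (unstack(C, B)): towers=[A; B; D; E; F] holding=C
step 3 (putdown(C)): towers=[A; B; C; D; E; F] holding=-
step 4 (pickup(D)): towers=[A; B; C; E; F] holding=D
step 5 (stack(D, B)): towers=[A; B/D; C; E; F] holding=-
goal check: towers=[A; B/D; C; E; F] holding=- — reached (length 5, optimal by BFS)

putdown(E)
unstack(C, B)
putdown(C)
pickup(D)
stack(D, B)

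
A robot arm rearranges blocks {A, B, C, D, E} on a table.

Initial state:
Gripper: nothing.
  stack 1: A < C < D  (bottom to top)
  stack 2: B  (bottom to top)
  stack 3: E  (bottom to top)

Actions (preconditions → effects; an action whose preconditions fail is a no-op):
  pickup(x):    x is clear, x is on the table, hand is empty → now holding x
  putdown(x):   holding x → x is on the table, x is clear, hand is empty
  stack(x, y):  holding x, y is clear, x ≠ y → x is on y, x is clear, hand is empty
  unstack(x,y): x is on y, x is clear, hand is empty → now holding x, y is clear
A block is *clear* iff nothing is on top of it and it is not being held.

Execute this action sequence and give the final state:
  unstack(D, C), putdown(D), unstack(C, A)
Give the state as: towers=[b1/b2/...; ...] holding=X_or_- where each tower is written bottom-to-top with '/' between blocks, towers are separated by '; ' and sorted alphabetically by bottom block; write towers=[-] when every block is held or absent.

step 1 (unstack(D, C)): towers=[A/C; B; E] holding=D
step 2 (putdown(D)): towers=[A/C; B; D; E] holding=-
step 3 (unstack(C, A)): towers=[A; B; D; E] holding=C

towers=[A; B; D; E] holding=C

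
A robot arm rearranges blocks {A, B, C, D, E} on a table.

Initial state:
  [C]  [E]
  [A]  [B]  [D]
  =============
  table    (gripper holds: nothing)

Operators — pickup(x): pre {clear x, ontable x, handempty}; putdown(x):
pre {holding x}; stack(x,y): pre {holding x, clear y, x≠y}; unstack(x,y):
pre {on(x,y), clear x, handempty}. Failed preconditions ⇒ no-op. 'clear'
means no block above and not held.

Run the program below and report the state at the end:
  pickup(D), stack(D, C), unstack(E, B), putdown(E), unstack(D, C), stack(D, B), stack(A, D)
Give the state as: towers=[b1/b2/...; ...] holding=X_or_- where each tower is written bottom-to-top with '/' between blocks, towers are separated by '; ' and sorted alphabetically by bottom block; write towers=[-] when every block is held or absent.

step 1 (pickup(D)): towers=[A/C; B/E] holding=D
step 2 (stack(D, C)): towers=[A/C/D; B/E] holding=-
step 3 (unstack(E, B)): towers=[A/C/D; B] holding=E
step 4 (putdown(E)): towers=[A/C/D; B; E] holding=-
step 5 (unstack(D, C)): towers=[A/C; B; E] holding=D
step 6 (stack(D, B)): towers=[A/C; B/D; E] holding=-
step 7 (stack(A, D)) [no-op]: towers=[A/C; B/D; E] holding=-

towers=[A/C; B/D; E] holding=-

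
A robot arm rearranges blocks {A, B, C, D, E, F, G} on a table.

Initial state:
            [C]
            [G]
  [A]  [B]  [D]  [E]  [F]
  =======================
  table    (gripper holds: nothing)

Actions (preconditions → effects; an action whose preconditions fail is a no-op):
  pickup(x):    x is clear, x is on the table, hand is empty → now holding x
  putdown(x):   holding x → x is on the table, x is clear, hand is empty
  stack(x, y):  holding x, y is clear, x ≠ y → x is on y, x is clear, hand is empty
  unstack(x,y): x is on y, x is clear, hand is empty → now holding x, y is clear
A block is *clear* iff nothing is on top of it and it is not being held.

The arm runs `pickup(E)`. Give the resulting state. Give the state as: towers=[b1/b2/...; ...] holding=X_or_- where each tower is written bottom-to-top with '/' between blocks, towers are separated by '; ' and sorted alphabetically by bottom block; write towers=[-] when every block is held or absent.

towers=[A; B; D/G/C; F] holding=E

before: towers=[A; B; D/G/C; E; F] holding=-
pre[pickup(E)]: clear(E) ok, ontable(E) ok, handempty ok
all met → apply pickup(E)
after:  towers=[A; B; D/G/C; F] holding=E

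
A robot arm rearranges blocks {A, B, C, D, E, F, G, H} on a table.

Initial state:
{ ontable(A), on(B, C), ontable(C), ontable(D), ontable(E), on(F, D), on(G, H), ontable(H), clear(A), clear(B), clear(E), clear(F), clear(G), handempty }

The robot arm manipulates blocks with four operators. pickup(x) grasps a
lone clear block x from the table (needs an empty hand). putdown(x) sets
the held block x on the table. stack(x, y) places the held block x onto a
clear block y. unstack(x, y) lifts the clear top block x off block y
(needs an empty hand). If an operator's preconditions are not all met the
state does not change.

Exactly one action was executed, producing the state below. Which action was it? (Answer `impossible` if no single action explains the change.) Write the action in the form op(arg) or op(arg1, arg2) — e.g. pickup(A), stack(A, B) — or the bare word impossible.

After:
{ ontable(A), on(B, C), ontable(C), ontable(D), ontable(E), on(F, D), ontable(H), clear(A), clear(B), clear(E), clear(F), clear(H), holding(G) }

target: towers=[A; C/B; D/F; E; H] holding=G
     unstack(G, H) → towers=[A; C/B; D/F; E; H] holding=G  ← match
         pickup(A) → towers=[C/B; D/F; E; H/G] holding=A
         pickup(E) → towers=[A; C/B; D/F; H/G] holding=E
     unstack(B, C) → towers=[A; C; D/F; E; H/G] holding=B
     unstack(F, D) → towers=[A; C/B; D; E; H/G] holding=F

unstack(G, H)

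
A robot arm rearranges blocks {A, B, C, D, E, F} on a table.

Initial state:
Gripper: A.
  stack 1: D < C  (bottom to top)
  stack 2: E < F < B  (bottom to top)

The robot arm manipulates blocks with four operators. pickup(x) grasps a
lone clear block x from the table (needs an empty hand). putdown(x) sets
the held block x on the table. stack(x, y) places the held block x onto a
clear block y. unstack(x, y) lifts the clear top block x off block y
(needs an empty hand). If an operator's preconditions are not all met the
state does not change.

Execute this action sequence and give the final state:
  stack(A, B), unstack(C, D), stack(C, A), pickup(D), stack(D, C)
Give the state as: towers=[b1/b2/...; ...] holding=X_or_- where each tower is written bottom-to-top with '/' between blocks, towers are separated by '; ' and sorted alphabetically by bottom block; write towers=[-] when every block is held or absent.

towers=[E/F/B/A/C/D] holding=-

step 1 (stack(A, B)): towers=[D/C; E/F/B/A] holding=-
step 2 (unstack(C, D)): towers=[D; E/F/B/A] holding=C
step 3 (stack(C, A)): towers=[D; E/F/B/A/C] holding=-
step 4 (pickup(D)): towers=[E/F/B/A/C] holding=D
step 5 (stack(D, C)): towers=[E/F/B/A/C/D] holding=-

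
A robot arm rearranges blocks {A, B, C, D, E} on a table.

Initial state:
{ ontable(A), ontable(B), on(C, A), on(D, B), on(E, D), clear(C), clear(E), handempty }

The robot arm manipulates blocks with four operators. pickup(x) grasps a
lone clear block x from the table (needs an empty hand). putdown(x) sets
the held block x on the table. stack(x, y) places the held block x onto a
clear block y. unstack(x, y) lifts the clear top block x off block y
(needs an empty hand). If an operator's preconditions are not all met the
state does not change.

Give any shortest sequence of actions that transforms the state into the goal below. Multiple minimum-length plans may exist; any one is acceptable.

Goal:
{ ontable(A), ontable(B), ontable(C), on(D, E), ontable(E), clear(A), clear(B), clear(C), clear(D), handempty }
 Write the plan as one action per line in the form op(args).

unstack(E, D)
putdown(E)
unstack(D, B)
stack(D, E)
unstack(C, A)
putdown(C)

step 1 (unstack(E, D)): towers=[A/C; B/D] holding=E
step 2 (putdown(E)): towers=[A/C; B/D; E] holding=-
step 3 (unstack(D, B)): towers=[A/C; B; E] holding=D
step 4 (stack(D, E)): towers=[A/C; B; E/D] holding=-
step 5 (unstack(C, A)): towers=[A; B; E/D] holding=C
step 6 (putdown(C)): towers=[A; B; C; E/D] holding=-
goal check: towers=[A; B; C; E/D] holding=- — reached (length 6, optimal by BFS)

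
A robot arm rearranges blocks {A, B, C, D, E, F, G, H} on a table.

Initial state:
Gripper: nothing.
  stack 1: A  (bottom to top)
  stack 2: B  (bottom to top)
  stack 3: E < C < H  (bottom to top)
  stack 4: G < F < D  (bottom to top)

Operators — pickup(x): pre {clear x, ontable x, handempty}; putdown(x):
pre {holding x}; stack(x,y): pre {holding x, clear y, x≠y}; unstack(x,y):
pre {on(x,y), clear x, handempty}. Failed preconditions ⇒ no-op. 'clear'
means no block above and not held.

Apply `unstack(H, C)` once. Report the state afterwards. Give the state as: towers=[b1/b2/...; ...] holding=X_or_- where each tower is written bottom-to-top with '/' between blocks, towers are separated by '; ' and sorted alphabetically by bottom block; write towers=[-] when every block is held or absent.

before: towers=[A; B; E/C/H; G/F/D] holding=-
pre[unstack(H, C)]: on(H,C) ✓, clear(H) ✓, handempty ✓
all met → apply unstack(H, C)
after:  towers=[A; B; E/C; G/F/D] holding=H

towers=[A; B; E/C; G/F/D] holding=H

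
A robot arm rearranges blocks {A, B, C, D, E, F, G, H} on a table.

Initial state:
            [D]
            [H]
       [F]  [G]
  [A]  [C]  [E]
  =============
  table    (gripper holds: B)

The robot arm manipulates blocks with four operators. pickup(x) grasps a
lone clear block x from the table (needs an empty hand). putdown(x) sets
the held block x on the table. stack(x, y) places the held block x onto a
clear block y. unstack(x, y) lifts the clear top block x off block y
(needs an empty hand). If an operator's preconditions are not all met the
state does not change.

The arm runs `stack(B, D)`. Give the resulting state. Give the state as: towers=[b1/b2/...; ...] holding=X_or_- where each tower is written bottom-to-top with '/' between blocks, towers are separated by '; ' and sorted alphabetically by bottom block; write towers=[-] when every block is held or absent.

before: towers=[A; C/F; E/G/H/D] holding=B
pre[stack(B, D)]: holding(B) ✓, clear(D) ✓, B≠D ✓
all met → apply stack(B, D)
after:  towers=[A; C/F; E/G/H/D/B] holding=-

towers=[A; C/F; E/G/H/D/B] holding=-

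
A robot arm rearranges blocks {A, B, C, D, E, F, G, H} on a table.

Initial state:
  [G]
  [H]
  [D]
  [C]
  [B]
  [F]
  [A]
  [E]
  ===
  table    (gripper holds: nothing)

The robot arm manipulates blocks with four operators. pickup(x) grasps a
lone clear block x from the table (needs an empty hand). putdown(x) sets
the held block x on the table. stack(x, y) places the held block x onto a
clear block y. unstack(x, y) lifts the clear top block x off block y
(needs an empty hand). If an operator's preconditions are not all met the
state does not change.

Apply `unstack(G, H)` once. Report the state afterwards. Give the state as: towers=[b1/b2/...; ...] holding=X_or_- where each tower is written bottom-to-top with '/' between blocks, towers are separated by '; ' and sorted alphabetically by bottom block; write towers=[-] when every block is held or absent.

towers=[E/A/F/B/C/D/H] holding=G

before: towers=[E/A/F/B/C/D/H/G] holding=-
pre[unstack(G, H)]: on(G,H) ✓, clear(G) ✓, handempty ✓
all met → apply unstack(G, H)
after:  towers=[E/A/F/B/C/D/H] holding=G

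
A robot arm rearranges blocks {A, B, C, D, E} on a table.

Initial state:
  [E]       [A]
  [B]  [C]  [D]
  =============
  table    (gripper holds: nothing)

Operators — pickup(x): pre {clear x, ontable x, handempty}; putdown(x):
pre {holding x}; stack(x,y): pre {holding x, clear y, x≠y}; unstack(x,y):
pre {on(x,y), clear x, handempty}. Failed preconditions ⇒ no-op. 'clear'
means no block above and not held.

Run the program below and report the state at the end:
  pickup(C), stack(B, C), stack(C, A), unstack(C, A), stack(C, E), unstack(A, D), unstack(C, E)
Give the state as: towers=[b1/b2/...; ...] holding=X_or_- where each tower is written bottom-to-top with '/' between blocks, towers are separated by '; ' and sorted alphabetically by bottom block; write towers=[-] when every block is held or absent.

step 1 (pickup(C)): towers=[B/E; D/A] holding=C
step 2 (stack(B, C)) [no-op]: towers=[B/E; D/A] holding=C
step 3 (stack(C, A)): towers=[B/E; D/A/C] holding=-
step 4 (unstack(C, A)): towers=[B/E; D/A] holding=C
step 5 (stack(C, E)): towers=[B/E/C; D/A] holding=-
step 6 (unstack(A, D)): towers=[B/E/C; D] holding=A
step 7 (unstack(C, E)) [no-op]: towers=[B/E/C; D] holding=A

towers=[B/E/C; D] holding=A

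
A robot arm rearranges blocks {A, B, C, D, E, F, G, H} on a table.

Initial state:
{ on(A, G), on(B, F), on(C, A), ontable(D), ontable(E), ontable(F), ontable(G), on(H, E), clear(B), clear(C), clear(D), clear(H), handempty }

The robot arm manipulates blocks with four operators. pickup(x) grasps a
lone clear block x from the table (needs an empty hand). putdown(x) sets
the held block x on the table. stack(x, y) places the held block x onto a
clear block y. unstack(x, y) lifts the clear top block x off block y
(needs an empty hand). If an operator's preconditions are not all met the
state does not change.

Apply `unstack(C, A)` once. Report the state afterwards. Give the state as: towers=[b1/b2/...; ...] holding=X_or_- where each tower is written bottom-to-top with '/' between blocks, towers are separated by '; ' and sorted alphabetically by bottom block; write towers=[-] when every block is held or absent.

towers=[D; E/H; F/B; G/A] holding=C

before: towers=[D; E/H; F/B; G/A/C] holding=-
pre[unstack(C, A)]: on(C,A) yes, clear(C) yes, handempty yes
all met → apply unstack(C, A)
after:  towers=[D; E/H; F/B; G/A] holding=C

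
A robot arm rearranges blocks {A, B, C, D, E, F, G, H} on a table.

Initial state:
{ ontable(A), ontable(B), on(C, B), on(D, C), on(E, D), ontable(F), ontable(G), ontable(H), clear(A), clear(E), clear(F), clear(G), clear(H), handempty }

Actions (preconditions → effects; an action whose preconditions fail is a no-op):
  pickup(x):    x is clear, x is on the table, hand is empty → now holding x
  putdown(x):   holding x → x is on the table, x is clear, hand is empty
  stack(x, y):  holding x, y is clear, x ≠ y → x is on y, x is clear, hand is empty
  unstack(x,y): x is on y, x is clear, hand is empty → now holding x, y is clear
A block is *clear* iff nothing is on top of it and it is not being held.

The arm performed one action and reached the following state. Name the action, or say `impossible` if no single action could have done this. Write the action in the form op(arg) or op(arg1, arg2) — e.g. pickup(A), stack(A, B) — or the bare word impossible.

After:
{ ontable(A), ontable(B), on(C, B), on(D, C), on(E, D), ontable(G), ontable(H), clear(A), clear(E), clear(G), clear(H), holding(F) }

pickup(F)

target: towers=[A; B/C/D/E; G; H] holding=F
         pickup(G) → towers=[A; B/C/D/E; F; H] holding=G
         pickup(A) → towers=[B/C/D/E; F; G; H] holding=A
     unstack(E, D) → towers=[A; B/C/D; F; G; H] holding=E
         pickup(H) → towers=[A; B/C/D/E; F; G] holding=H
         pickup(F) → towers=[A; B/C/D/E; G; H] holding=F  ← match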